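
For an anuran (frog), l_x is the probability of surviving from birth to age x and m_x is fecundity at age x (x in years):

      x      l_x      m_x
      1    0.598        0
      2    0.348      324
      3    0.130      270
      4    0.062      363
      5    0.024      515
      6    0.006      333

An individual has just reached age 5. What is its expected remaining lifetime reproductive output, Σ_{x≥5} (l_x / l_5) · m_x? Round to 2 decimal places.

l_5 = 0.024. Conditional survival from age 5 to x is l_x / l_5.
  x=5: (0.024/0.024) × 515 = 515.0000
  x=6: (0.006/0.024) × 333 = 83.2500
Sum = 515.0000 + 83.2500 = 598.2500

598.25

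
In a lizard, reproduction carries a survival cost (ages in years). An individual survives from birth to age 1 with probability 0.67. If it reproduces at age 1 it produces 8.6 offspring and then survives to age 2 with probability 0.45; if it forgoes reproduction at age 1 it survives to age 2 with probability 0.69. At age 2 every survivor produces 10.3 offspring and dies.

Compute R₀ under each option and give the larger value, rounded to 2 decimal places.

8.87

breed at age 1: R₀ = 0.67 × (8.6 + 0.45 × 10.3) = 0.67 × 13.2350 = 8.8674
delay to age 2: R₀ = 0.67 × (0.69 × 10.3) = 0.67 × 7.1070 = 4.7617
Higher: breed at age 1 (8.8674).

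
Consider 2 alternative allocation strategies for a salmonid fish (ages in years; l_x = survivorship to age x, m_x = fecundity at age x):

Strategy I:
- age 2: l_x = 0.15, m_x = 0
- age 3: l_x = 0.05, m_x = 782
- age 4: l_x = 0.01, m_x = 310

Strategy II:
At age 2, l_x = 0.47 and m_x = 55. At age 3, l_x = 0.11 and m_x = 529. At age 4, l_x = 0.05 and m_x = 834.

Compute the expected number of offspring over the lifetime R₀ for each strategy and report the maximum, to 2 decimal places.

125.74

Strategy I: R₀ = 0.15×0 + 0.05×782 + 0.01×310 = 42.2000
Strategy II: R₀ = 0.47×55 + 0.11×529 + 0.05×834 = 125.7400
Highest R₀: strategy II with 125.7400.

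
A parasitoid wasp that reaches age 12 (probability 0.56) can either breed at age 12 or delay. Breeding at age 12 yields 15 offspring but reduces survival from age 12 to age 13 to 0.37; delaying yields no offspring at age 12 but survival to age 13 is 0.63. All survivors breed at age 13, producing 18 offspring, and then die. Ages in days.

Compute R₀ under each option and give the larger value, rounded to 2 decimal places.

breed at age 12: R₀ = 0.56 × (15 + 0.37 × 18) = 0.56 × 21.6600 = 12.1296
delay to age 13: R₀ = 0.56 × (0.63 × 18) = 0.56 × 11.3400 = 6.3504
Higher: breed at age 12 (12.1296).

12.13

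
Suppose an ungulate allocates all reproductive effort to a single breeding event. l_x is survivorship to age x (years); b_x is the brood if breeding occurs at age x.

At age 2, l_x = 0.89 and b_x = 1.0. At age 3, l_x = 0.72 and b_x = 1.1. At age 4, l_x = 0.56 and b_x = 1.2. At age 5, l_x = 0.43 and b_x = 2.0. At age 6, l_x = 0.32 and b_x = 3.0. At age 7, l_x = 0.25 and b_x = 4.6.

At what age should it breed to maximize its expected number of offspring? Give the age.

7

Expected offspring if breeding at age x = l_x × b_x:
  age 2: 0.89 × 1.0 = 0.890
  age 3: 0.72 × 1.1 = 0.792
  age 4: 0.56 × 1.2 = 0.672
  age 5: 0.43 × 2.0 = 0.860
  age 6: 0.32 × 3.0 = 0.960
  age 7: 0.25 × 4.6 = 1.150
Maximum at age 7 (1.150).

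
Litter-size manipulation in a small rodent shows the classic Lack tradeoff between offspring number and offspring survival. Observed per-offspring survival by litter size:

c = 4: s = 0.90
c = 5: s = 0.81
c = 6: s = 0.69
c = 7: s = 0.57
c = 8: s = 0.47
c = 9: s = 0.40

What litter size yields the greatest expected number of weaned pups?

Expected weaned pups = c × s(c):
  c=4: 4 × 0.90 = 3.600
  c=5: 5 × 0.81 = 4.050
  c=6: 6 × 0.69 = 4.140
  c=7: 7 × 0.57 = 3.990
  c=8: 8 × 0.47 = 3.760
  c=9: 9 × 0.40 = 3.600
Maximum at c = 6 (4.140 weaned pups).

6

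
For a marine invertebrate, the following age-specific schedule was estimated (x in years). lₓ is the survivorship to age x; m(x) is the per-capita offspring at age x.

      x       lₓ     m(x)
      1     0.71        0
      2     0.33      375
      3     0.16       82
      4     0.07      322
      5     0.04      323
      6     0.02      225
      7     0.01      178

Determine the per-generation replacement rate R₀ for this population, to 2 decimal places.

178.61

R₀ = Σ lₓ m(x):
  age 1: 0.71 × 0 = 0.0000
  age 2: 0.33 × 375 = 123.7500
  age 3: 0.16 × 82 = 13.1200
  age 4: 0.07 × 322 = 22.5400
  age 5: 0.04 × 323 = 12.9200
  age 6: 0.02 × 225 = 4.5000
  age 7: 0.01 × 178 = 1.7800
R₀ = 0.0000 + 123.7500 + 13.1200 + 22.5400 + 12.9200 + 4.5000 + 1.7800 = 178.6100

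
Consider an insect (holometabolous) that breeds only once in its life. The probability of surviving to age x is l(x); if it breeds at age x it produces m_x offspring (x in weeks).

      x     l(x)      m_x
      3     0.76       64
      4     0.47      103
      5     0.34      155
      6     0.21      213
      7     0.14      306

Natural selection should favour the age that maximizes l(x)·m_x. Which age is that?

Expected offspring if breeding at age x = l(x) × m_x:
  age 3: 0.76 × 64 = 48.640
  age 4: 0.47 × 103 = 48.410
  age 5: 0.34 × 155 = 52.700
  age 6: 0.21 × 213 = 44.730
  age 7: 0.14 × 306 = 42.840
Maximum at age 5 (52.700).

5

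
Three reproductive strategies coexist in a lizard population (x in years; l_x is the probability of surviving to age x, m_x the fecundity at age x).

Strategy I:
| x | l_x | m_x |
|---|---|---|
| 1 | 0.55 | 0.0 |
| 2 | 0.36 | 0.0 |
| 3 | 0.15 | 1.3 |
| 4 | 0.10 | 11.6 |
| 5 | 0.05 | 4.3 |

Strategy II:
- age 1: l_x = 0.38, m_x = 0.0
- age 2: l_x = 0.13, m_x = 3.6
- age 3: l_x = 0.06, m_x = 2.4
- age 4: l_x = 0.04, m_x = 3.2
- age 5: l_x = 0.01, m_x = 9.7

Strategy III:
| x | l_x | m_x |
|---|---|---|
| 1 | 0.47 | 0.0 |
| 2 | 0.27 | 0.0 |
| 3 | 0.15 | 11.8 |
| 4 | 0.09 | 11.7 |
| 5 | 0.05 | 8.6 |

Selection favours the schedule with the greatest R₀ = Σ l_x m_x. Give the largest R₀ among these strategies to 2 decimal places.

Strategy I: R₀ = 0.55×0.0 + 0.36×0.0 + 0.15×1.3 + 0.10×11.6 + 0.05×4.3 = 1.5700
Strategy II: R₀ = 0.38×0.0 + 0.13×3.6 + 0.06×2.4 + 0.04×3.2 + 0.01×9.7 = 0.8370
Strategy III: R₀ = 0.47×0.0 + 0.27×0.0 + 0.15×11.8 + 0.09×11.7 + 0.05×8.6 = 3.2530
Highest R₀: strategy III with 3.2530.

3.25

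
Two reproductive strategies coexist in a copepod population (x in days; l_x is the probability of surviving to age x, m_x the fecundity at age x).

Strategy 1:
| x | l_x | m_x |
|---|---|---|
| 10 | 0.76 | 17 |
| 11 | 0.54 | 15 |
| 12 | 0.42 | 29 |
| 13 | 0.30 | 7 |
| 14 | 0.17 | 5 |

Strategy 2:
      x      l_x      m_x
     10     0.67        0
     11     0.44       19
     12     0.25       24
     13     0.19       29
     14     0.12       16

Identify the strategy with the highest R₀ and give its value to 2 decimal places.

Strategy 1: R₀ = 0.76×17 + 0.54×15 + 0.42×29 + 0.30×7 + 0.17×5 = 36.1500
Strategy 2: R₀ = 0.67×0 + 0.44×19 + 0.25×24 + 0.19×29 + 0.12×16 = 21.7900
Highest R₀: strategy 1 with 36.1500.

36.15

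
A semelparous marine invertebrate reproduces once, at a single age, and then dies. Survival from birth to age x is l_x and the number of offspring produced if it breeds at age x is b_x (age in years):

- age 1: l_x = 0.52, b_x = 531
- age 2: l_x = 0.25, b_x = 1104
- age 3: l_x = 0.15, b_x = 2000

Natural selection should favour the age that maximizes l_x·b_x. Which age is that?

3

Expected offspring if breeding at age x = l_x × b_x:
  age 1: 0.52 × 531 = 276.120
  age 2: 0.25 × 1104 = 276.000
  age 3: 0.15 × 2000 = 300.000
Maximum at age 3 (300.000).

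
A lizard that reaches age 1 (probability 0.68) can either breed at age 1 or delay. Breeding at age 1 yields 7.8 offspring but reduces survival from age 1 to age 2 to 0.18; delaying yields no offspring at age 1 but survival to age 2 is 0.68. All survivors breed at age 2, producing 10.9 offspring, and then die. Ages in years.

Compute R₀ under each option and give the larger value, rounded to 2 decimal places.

6.64

breed at age 1: R₀ = 0.68 × (7.8 + 0.18 × 10.9) = 0.68 × 9.7620 = 6.6382
delay to age 2: R₀ = 0.68 × (0.68 × 10.9) = 0.68 × 7.4120 = 5.0402
Higher: breed at age 1 (6.6382).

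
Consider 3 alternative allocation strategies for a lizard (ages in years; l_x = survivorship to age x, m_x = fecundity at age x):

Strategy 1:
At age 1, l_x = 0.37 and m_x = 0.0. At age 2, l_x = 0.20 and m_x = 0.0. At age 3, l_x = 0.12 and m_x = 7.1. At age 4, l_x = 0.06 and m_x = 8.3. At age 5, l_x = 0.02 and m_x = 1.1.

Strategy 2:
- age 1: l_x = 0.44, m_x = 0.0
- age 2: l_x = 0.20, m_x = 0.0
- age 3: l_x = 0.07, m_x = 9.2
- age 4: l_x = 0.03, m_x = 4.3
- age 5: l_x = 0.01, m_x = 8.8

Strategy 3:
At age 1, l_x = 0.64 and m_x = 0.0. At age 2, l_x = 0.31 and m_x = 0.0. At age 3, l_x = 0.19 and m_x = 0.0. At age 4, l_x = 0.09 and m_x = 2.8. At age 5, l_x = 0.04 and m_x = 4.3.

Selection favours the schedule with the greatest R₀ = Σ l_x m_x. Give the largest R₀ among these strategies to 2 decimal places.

Strategy 1: R₀ = 0.37×0.0 + 0.20×0.0 + 0.12×7.1 + 0.06×8.3 + 0.02×1.1 = 1.3720
Strategy 2: R₀ = 0.44×0.0 + 0.20×0.0 + 0.07×9.2 + 0.03×4.3 + 0.01×8.8 = 0.8610
Strategy 3: R₀ = 0.64×0.0 + 0.31×0.0 + 0.19×0.0 + 0.09×2.8 + 0.04×4.3 = 0.4240
Highest R₀: strategy 1 with 1.3720.

1.37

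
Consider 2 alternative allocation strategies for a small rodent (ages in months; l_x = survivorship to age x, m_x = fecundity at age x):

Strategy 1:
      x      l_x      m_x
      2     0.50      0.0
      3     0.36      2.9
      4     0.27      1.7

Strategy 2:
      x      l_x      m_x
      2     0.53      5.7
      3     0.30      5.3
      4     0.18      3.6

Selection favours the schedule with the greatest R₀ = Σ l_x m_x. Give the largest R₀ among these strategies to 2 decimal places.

Strategy 1: R₀ = 0.50×0.0 + 0.36×2.9 + 0.27×1.7 = 1.5030
Strategy 2: R₀ = 0.53×5.7 + 0.30×5.3 + 0.18×3.6 = 5.2590
Highest R₀: strategy 2 with 5.2590.

5.26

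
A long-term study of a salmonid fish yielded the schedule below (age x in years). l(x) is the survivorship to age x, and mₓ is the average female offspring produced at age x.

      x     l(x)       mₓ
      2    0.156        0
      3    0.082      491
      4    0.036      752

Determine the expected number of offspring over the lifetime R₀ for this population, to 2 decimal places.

67.33

R₀ = Σ l(x) mₓ:
  age 2: 0.156 × 0 = 0.0000
  age 3: 0.082 × 491 = 40.2620
  age 4: 0.036 × 752 = 27.0720
R₀ = 0.0000 + 40.2620 + 27.0720 = 67.3340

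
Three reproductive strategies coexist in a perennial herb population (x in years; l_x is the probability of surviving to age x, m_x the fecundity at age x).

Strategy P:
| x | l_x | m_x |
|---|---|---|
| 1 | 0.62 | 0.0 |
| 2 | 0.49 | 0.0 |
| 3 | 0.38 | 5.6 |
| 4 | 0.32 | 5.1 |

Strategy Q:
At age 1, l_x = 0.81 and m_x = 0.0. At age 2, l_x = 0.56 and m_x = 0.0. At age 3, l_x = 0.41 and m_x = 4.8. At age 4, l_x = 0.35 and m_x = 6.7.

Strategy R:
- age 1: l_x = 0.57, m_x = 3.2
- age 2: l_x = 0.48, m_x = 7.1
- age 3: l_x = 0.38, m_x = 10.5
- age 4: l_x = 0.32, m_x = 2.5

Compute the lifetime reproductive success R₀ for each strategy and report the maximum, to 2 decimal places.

Strategy P: R₀ = 0.62×0.0 + 0.49×0.0 + 0.38×5.6 + 0.32×5.1 = 3.7600
Strategy Q: R₀ = 0.81×0.0 + 0.56×0.0 + 0.41×4.8 + 0.35×6.7 = 4.3130
Strategy R: R₀ = 0.57×3.2 + 0.48×7.1 + 0.38×10.5 + 0.32×2.5 = 10.0220
Highest R₀: strategy R with 10.0220.

10.02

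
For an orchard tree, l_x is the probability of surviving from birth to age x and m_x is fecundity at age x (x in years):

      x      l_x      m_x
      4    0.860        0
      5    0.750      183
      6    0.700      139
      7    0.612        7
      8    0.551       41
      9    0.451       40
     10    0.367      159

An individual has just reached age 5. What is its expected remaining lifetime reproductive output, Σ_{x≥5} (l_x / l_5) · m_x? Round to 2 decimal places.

450.42

l_5 = 0.750. Conditional survival from age 5 to x is l_x / l_5.
  x=5: (0.750/0.750) × 183 = 183.0000
  x=6: (0.700/0.750) × 139 = 129.7333
  x=7: (0.612/0.750) × 7 = 5.7120
  x=8: (0.551/0.750) × 41 = 30.1213
  x=9: (0.451/0.750) × 40 = 24.0533
  x=10: (0.367/0.750) × 159 = 77.8040
Sum = 183.0000 + 129.7333 + 5.7120 + 30.1213 + 24.0533 + 77.8040 = 450.4240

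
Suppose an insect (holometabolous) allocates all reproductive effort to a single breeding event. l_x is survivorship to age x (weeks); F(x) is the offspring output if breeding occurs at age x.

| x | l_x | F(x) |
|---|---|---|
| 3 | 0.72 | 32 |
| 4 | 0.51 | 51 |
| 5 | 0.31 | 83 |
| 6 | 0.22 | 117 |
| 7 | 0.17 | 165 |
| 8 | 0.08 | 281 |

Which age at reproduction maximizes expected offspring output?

Expected offspring if breeding at age x = l_x × F(x):
  age 3: 0.72 × 32 = 23.040
  age 4: 0.51 × 51 = 26.010
  age 5: 0.31 × 83 = 25.730
  age 6: 0.22 × 117 = 25.740
  age 7: 0.17 × 165 = 28.050
  age 8: 0.08 × 281 = 22.480
Maximum at age 7 (28.050).

7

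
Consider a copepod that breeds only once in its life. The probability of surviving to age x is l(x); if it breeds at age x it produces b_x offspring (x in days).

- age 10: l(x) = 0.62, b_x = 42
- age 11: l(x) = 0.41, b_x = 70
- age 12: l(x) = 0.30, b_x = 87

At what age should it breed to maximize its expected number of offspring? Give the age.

11

Expected offspring if breeding at age x = l(x) × b_x:
  age 10: 0.62 × 42 = 26.040
  age 11: 0.41 × 70 = 28.700
  age 12: 0.30 × 87 = 26.100
Maximum at age 11 (28.700).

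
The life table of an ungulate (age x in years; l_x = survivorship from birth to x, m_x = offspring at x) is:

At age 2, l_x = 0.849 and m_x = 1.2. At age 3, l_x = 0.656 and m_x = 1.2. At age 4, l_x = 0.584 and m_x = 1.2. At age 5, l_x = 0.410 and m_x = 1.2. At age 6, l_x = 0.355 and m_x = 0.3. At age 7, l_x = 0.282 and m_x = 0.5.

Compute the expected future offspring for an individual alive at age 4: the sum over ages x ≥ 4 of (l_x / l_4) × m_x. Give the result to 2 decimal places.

l_4 = 0.584. Conditional survival from age 4 to x is l_x / l_4.
  x=4: (0.584/0.584) × 1.2 = 1.2000
  x=5: (0.410/0.584) × 1.2 = 0.8425
  x=6: (0.355/0.584) × 0.3 = 0.1824
  x=7: (0.282/0.584) × 0.5 = 0.2414
Sum = 1.2000 + 0.8425 + 0.1824 + 0.2414 = 2.4663

2.47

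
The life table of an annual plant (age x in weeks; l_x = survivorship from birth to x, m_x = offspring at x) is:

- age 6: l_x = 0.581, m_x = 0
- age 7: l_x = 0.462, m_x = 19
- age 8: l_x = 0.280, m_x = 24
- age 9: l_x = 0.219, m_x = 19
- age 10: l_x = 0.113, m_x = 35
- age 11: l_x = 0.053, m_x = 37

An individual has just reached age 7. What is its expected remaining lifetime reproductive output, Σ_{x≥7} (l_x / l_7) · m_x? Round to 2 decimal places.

55.36

l_7 = 0.462. Conditional survival from age 7 to x is l_x / l_7.
  x=7: (0.462/0.462) × 19 = 19.0000
  x=8: (0.280/0.462) × 24 = 14.5455
  x=9: (0.219/0.462) × 19 = 9.0065
  x=10: (0.113/0.462) × 35 = 8.5606
  x=11: (0.053/0.462) × 37 = 4.2446
Sum = 19.0000 + 14.5455 + 9.0065 + 8.5606 + 4.2446 = 55.3571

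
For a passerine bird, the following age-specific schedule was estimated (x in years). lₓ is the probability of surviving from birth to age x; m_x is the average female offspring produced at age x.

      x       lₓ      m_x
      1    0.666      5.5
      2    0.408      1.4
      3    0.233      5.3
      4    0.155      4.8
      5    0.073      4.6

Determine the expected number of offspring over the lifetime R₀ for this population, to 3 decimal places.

6.549

R₀ = Σ lₓ m_x:
  age 1: 0.666 × 5.5 = 3.6630
  age 2: 0.408 × 1.4 = 0.5712
  age 3: 0.233 × 5.3 = 1.2349
  age 4: 0.155 × 4.8 = 0.7440
  age 5: 0.073 × 4.6 = 0.3358
R₀ = 3.6630 + 0.5712 + 1.2349 + 0.7440 + 0.3358 = 6.5489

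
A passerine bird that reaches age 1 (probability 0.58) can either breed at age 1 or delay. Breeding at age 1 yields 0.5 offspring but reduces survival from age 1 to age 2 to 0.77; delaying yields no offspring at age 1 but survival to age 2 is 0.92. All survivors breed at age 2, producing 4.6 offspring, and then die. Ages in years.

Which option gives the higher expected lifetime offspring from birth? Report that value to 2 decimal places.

breed at age 1: R₀ = 0.58 × (0.5 + 0.77 × 4.6) = 0.58 × 4.0420 = 2.3444
delay to age 2: R₀ = 0.58 × (0.92 × 4.6) = 0.58 × 4.2320 = 2.4546
Higher: delay to age 2 (2.4546).

2.45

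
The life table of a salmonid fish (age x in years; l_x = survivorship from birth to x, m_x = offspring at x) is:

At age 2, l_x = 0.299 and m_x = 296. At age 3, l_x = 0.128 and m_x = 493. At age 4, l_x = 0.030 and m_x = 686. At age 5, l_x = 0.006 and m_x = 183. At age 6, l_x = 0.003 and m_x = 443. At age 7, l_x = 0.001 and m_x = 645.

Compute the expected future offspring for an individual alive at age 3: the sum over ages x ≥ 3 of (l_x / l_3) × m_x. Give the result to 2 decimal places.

l_3 = 0.128. Conditional survival from age 3 to x is l_x / l_3.
  x=3: (0.128/0.128) × 493 = 493.0000
  x=4: (0.030/0.128) × 686 = 160.7812
  x=5: (0.006/0.128) × 183 = 8.5781
  x=6: (0.003/0.128) × 443 = 10.3828
  x=7: (0.001/0.128) × 645 = 5.0391
Sum = 493.0000 + 160.7812 + 8.5781 + 10.3828 + 5.0391 = 677.7812

677.78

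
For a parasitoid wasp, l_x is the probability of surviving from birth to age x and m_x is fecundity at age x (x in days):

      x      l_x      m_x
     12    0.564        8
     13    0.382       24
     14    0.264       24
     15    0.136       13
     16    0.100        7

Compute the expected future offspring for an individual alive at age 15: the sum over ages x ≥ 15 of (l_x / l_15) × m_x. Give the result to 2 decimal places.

18.15

l_15 = 0.136. Conditional survival from age 15 to x is l_x / l_15.
  x=15: (0.136/0.136) × 13 = 13.0000
  x=16: (0.100/0.136) × 7 = 5.1471
Sum = 13.0000 + 5.1471 = 18.1471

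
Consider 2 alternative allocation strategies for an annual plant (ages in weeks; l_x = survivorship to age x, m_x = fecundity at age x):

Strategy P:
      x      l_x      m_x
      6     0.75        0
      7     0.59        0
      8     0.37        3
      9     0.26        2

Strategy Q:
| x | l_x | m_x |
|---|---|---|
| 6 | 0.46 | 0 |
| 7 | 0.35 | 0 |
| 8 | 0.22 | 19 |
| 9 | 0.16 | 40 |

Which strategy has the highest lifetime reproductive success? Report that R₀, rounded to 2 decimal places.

10.58

Strategy P: R₀ = 0.75×0 + 0.59×0 + 0.37×3 + 0.26×2 = 1.6300
Strategy Q: R₀ = 0.46×0 + 0.35×0 + 0.22×19 + 0.16×40 = 10.5800
Highest R₀: strategy Q with 10.5800.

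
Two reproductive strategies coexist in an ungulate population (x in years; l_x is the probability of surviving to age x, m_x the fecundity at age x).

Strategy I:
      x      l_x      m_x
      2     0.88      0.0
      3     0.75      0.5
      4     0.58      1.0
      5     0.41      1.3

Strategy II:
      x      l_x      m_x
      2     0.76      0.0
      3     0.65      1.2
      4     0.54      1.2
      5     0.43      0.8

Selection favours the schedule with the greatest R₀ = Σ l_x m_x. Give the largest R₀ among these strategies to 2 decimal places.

Strategy I: R₀ = 0.88×0.0 + 0.75×0.5 + 0.58×1.0 + 0.41×1.3 = 1.4880
Strategy II: R₀ = 0.76×0.0 + 0.65×1.2 + 0.54×1.2 + 0.43×0.8 = 1.7720
Highest R₀: strategy II with 1.7720.

1.77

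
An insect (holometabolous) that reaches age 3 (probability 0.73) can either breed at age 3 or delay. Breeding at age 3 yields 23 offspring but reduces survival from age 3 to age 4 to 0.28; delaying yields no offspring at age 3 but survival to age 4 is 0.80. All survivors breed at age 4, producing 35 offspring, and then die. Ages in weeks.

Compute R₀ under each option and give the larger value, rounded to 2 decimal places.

breed at age 3: R₀ = 0.73 × (23 + 0.28 × 35) = 0.73 × 32.8000 = 23.9440
delay to age 4: R₀ = 0.73 × (0.80 × 35) = 0.73 × 28.0000 = 20.4400
Higher: breed at age 3 (23.9440).

23.94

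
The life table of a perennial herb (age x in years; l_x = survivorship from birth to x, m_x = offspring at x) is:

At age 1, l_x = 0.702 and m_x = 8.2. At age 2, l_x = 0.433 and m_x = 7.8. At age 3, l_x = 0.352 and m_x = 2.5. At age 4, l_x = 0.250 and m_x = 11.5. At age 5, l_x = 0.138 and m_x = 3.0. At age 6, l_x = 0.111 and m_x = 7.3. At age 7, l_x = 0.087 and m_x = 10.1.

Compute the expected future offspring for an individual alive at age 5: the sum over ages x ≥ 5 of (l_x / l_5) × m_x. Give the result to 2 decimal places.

15.24

l_5 = 0.138. Conditional survival from age 5 to x is l_x / l_5.
  x=5: (0.138/0.138) × 3.0 = 3.0000
  x=6: (0.111/0.138) × 7.3 = 5.8717
  x=7: (0.087/0.138) × 10.1 = 6.3674
Sum = 3.0000 + 5.8717 + 6.3674 = 15.2391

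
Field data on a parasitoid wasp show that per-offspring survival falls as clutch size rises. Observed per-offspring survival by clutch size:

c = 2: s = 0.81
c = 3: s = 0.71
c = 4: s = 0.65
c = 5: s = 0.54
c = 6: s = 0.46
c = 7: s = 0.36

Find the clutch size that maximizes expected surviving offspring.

6

Expected surviving offspring = c × s(c):
  c=2: 2 × 0.81 = 1.620
  c=3: 3 × 0.71 = 2.130
  c=4: 4 × 0.65 = 2.600
  c=5: 5 × 0.54 = 2.700
  c=6: 6 × 0.46 = 2.760
  c=7: 7 × 0.36 = 2.520
Maximum at c = 6 (2.760 surviving offspring).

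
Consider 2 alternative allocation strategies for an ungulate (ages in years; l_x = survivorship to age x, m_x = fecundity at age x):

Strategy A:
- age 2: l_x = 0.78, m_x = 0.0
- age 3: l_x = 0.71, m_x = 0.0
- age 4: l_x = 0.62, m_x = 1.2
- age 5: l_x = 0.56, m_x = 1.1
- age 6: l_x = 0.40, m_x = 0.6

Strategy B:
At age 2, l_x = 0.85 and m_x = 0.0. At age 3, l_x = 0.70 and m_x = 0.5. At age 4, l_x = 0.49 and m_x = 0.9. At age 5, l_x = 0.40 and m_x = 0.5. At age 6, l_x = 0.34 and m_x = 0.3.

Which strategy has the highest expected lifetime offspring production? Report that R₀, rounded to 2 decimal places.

Strategy A: R₀ = 0.78×0.0 + 0.71×0.0 + 0.62×1.2 + 0.56×1.1 + 0.40×0.6 = 1.6000
Strategy B: R₀ = 0.85×0.0 + 0.70×0.5 + 0.49×0.9 + 0.40×0.5 + 0.34×0.3 = 1.0930
Highest R₀: strategy A with 1.6000.

1.60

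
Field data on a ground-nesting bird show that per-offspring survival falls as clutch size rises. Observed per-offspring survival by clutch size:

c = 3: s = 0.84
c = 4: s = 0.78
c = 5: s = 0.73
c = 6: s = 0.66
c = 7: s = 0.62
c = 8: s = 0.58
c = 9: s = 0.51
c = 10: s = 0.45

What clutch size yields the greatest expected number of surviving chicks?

Expected surviving chicks = c × s(c):
  c=3: 3 × 0.84 = 2.520
  c=4: 4 × 0.78 = 3.120
  c=5: 5 × 0.73 = 3.650
  c=6: 6 × 0.66 = 3.960
  c=7: 7 × 0.62 = 4.340
  c=8: 8 × 0.58 = 4.640
  c=9: 9 × 0.51 = 4.590
  c=10: 10 × 0.45 = 4.500
Maximum at c = 8 (4.640 surviving chicks).

8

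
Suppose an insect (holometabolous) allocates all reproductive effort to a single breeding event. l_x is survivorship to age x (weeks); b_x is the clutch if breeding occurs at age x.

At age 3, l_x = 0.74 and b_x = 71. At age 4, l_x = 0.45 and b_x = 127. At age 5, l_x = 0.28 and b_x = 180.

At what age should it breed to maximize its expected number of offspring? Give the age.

4

Expected offspring if breeding at age x = l_x × b_x:
  age 3: 0.74 × 71 = 52.540
  age 4: 0.45 × 127 = 57.150
  age 5: 0.28 × 180 = 50.400
Maximum at age 4 (57.150).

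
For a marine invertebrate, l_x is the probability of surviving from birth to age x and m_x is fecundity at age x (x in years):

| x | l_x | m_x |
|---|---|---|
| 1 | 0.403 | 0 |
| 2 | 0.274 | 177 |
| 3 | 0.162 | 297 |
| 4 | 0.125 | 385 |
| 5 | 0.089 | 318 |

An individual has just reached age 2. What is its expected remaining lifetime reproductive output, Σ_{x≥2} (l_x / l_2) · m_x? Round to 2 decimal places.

l_2 = 0.274. Conditional survival from age 2 to x is l_x / l_2.
  x=2: (0.274/0.274) × 177 = 177.0000
  x=3: (0.162/0.274) × 297 = 175.5985
  x=4: (0.125/0.274) × 385 = 175.6387
  x=5: (0.089/0.274) × 318 = 103.2920
Sum = 177.0000 + 175.5985 + 175.6387 + 103.2920 = 631.5292

631.53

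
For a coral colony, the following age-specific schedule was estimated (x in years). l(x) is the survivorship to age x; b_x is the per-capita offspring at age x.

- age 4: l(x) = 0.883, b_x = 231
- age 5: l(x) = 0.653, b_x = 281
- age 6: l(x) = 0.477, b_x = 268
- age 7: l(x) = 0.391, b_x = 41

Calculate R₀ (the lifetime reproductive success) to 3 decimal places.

R₀ = Σ l(x) b_x:
  age 4: 0.883 × 231 = 203.9730
  age 5: 0.653 × 281 = 183.4930
  age 6: 0.477 × 268 = 127.8360
  age 7: 0.391 × 41 = 16.0310
R₀ = 203.9730 + 183.4930 + 127.8360 + 16.0310 = 531.3330

531.333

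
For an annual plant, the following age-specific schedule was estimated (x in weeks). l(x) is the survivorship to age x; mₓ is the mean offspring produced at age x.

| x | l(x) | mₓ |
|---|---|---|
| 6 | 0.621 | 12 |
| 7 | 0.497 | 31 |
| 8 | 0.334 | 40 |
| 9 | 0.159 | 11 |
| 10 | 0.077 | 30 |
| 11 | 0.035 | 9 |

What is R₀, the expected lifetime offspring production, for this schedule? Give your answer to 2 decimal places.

R₀ = Σ l(x) mₓ:
  age 6: 0.621 × 12 = 7.4520
  age 7: 0.497 × 31 = 15.4070
  age 8: 0.334 × 40 = 13.3600
  age 9: 0.159 × 11 = 1.7490
  age 10: 0.077 × 30 = 2.3100
  age 11: 0.035 × 9 = 0.3150
R₀ = 7.4520 + 15.4070 + 13.3600 + 1.7490 + 2.3100 + 0.3150 = 40.5930

40.59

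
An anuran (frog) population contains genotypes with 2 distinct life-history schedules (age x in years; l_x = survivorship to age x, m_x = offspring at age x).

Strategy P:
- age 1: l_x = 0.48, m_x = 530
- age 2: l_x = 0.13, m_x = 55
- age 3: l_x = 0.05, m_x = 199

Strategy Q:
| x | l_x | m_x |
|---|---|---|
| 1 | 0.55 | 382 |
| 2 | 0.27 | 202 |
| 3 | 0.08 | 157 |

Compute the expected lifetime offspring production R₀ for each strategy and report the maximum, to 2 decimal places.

Strategy P: R₀ = 0.48×530 + 0.13×55 + 0.05×199 = 271.5000
Strategy Q: R₀ = 0.55×382 + 0.27×202 + 0.08×157 = 277.2000
Highest R₀: strategy Q with 277.2000.

277.20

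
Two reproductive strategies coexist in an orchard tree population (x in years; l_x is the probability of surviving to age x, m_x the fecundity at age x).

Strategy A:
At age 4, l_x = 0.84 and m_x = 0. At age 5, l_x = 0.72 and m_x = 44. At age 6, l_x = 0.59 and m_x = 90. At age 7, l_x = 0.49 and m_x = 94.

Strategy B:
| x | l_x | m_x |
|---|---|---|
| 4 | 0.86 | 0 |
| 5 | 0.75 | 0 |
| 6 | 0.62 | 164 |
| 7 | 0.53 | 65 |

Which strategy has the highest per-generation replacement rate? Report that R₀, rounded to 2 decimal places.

Strategy A: R₀ = 0.84×0 + 0.72×44 + 0.59×90 + 0.49×94 = 130.8400
Strategy B: R₀ = 0.86×0 + 0.75×0 + 0.62×164 + 0.53×65 = 136.1300
Highest R₀: strategy B with 136.1300.

136.13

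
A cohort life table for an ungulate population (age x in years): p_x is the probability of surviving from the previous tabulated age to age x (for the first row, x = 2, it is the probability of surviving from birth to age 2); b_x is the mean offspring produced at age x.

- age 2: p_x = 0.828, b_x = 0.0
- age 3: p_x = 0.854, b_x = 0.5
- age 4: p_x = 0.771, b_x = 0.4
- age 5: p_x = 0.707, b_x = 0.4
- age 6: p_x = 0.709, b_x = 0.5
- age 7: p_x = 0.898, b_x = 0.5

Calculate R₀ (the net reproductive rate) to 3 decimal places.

0.985

Survivorship from birth: l_x = p_2·p_3·…·p_x.
  l_2 = 0.82800
  l_3 = 0.70711
  l_4 = 0.54518
  l_5 = 0.38544
  l_6 = 0.27328
  l_7 = 0.24541
R₀ = Σ l_x b_x:
  age 2: 0.82800 × 0.0 = 0.0000
  age 3: 0.70711 × 0.5 = 0.3536
  age 4: 0.54518 × 0.4 = 0.2181
  age 5: 0.38544 × 0.4 = 0.1542
  age 6: 0.27328 × 0.5 = 0.1366
  age 7: 0.24541 × 0.5 = 0.1227
R₀ = 0.0000 + 0.3536 + 0.2181 + 0.1542 + 0.1366 + 0.1227 = 0.9851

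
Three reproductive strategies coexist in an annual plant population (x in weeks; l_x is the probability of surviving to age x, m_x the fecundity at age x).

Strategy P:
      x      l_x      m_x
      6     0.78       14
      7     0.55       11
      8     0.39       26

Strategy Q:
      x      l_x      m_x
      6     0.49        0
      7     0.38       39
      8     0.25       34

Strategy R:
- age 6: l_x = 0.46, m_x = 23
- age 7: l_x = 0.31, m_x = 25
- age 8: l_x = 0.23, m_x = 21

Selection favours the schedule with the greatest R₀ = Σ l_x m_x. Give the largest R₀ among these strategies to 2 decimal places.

Strategy P: R₀ = 0.78×14 + 0.55×11 + 0.39×26 = 27.1100
Strategy Q: R₀ = 0.49×0 + 0.38×39 + 0.25×34 = 23.3200
Strategy R: R₀ = 0.46×23 + 0.31×25 + 0.23×21 = 23.1600
Highest R₀: strategy P with 27.1100.

27.11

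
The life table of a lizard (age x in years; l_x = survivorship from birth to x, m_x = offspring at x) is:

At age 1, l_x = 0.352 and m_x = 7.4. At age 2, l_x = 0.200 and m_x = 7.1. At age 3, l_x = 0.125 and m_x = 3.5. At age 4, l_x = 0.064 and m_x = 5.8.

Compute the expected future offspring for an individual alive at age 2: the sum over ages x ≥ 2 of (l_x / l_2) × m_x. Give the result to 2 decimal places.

l_2 = 0.200. Conditional survival from age 2 to x is l_x / l_2.
  x=2: (0.200/0.200) × 7.1 = 7.1000
  x=3: (0.125/0.200) × 3.5 = 2.1875
  x=4: (0.064/0.200) × 5.8 = 1.8560
Sum = 7.1000 + 2.1875 + 1.8560 = 11.1435

11.14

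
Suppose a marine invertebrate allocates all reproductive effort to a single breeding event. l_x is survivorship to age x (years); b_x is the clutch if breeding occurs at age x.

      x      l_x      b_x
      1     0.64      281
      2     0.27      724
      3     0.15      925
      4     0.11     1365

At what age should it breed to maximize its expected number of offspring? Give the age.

Expected offspring if breeding at age x = l_x × b_x:
  age 1: 0.64 × 281 = 179.840
  age 2: 0.27 × 724 = 195.480
  age 3: 0.15 × 925 = 138.750
  age 4: 0.11 × 1365 = 150.150
Maximum at age 2 (195.480).

2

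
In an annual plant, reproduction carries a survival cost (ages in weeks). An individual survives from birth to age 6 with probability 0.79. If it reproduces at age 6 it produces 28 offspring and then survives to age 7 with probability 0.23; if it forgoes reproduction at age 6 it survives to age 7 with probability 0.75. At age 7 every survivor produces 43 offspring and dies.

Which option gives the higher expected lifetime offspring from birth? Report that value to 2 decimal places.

29.93

breed at age 6: R₀ = 0.79 × (28 + 0.23 × 43) = 0.79 × 37.8900 = 29.9331
delay to age 7: R₀ = 0.79 × (0.75 × 43) = 0.79 × 32.2500 = 25.4775
Higher: breed at age 6 (29.9331).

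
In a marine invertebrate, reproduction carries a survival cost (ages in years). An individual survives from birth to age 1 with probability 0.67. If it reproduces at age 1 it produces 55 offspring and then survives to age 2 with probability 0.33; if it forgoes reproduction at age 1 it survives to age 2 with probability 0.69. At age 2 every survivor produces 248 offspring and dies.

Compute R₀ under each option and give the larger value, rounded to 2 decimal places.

114.65

breed at age 1: R₀ = 0.67 × (55 + 0.33 × 248) = 0.67 × 136.8400 = 91.6828
delay to age 2: R₀ = 0.67 × (0.69 × 248) = 0.67 × 171.1200 = 114.6504
Higher: delay to age 2 (114.6504).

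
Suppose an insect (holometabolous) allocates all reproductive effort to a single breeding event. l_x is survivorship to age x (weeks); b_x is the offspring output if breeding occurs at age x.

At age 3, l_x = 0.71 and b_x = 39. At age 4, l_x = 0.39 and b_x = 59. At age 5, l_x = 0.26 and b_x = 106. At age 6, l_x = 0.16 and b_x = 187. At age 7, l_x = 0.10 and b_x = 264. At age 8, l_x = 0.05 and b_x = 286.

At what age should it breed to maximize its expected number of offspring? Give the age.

Expected offspring if breeding at age x = l_x × b_x:
  age 3: 0.71 × 39 = 27.690
  age 4: 0.39 × 59 = 23.010
  age 5: 0.26 × 106 = 27.560
  age 6: 0.16 × 187 = 29.920
  age 7: 0.10 × 264 = 26.400
  age 8: 0.05 × 286 = 14.300
Maximum at age 6 (29.920).

6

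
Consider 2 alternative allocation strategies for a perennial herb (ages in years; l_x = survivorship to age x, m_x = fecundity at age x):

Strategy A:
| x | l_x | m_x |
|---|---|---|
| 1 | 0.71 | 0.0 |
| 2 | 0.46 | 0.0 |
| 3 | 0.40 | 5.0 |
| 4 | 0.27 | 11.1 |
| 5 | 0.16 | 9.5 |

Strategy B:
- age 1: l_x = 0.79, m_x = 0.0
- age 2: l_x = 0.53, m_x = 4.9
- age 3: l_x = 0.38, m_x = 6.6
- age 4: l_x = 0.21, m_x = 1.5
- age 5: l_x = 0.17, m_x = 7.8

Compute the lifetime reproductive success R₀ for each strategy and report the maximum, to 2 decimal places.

Strategy A: R₀ = 0.71×0.0 + 0.46×0.0 + 0.40×5.0 + 0.27×11.1 + 0.16×9.5 = 6.5170
Strategy B: R₀ = 0.79×0.0 + 0.53×4.9 + 0.38×6.6 + 0.21×1.5 + 0.17×7.8 = 6.7460
Highest R₀: strategy B with 6.7460.

6.75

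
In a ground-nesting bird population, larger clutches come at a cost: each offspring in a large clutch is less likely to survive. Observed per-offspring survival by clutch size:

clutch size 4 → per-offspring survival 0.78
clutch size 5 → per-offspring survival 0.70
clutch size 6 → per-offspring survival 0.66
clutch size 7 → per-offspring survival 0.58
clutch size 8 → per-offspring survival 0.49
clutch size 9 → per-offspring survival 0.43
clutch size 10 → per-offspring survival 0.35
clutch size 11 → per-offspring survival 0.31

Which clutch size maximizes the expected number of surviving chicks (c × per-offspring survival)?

Expected surviving chicks = c × s(c):
  c=4: 4 × 0.78 = 3.120
  c=5: 5 × 0.70 = 3.500
  c=6: 6 × 0.66 = 3.960
  c=7: 7 × 0.58 = 4.060
  c=8: 8 × 0.49 = 3.920
  c=9: 9 × 0.43 = 3.870
  c=10: 10 × 0.35 = 3.500
  c=11: 11 × 0.31 = 3.410
Maximum at c = 7 (4.060 surviving chicks).

7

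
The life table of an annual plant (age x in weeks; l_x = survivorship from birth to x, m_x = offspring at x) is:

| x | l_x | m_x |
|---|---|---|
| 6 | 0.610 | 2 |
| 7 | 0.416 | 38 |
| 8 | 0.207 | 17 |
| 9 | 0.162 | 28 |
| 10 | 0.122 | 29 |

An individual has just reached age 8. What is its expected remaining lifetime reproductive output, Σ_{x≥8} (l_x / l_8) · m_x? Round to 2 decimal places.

56.00

l_8 = 0.207. Conditional survival from age 8 to x is l_x / l_8.
  x=8: (0.207/0.207) × 17 = 17.0000
  x=9: (0.162/0.207) × 28 = 21.9130
  x=10: (0.122/0.207) × 29 = 17.0918
Sum = 17.0000 + 21.9130 + 17.0918 = 56.0048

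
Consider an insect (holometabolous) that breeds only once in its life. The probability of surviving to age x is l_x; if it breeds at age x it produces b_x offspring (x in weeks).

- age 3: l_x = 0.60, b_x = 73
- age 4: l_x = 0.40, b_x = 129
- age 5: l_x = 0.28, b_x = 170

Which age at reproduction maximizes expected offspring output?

4

Expected offspring if breeding at age x = l_x × b_x:
  age 3: 0.60 × 73 = 43.800
  age 4: 0.40 × 129 = 51.600
  age 5: 0.28 × 170 = 47.600
Maximum at age 4 (51.600).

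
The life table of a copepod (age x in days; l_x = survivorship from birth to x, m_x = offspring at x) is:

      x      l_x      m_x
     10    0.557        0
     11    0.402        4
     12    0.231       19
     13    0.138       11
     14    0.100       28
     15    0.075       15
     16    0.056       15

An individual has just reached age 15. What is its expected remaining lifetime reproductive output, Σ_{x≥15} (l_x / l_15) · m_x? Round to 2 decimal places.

26.20

l_15 = 0.075. Conditional survival from age 15 to x is l_x / l_15.
  x=15: (0.075/0.075) × 15 = 15.0000
  x=16: (0.056/0.075) × 15 = 11.2000
Sum = 15.0000 + 11.2000 = 26.2000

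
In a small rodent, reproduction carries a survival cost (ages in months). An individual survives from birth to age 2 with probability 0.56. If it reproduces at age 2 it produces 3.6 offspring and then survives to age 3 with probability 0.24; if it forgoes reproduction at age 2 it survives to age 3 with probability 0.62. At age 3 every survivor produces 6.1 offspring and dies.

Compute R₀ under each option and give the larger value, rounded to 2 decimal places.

breed at age 2: R₀ = 0.56 × (3.6 + 0.24 × 6.1) = 0.56 × 5.0640 = 2.8358
delay to age 3: R₀ = 0.56 × (0.62 × 6.1) = 0.56 × 3.7820 = 2.1179
Higher: breed at age 2 (2.8358).

2.84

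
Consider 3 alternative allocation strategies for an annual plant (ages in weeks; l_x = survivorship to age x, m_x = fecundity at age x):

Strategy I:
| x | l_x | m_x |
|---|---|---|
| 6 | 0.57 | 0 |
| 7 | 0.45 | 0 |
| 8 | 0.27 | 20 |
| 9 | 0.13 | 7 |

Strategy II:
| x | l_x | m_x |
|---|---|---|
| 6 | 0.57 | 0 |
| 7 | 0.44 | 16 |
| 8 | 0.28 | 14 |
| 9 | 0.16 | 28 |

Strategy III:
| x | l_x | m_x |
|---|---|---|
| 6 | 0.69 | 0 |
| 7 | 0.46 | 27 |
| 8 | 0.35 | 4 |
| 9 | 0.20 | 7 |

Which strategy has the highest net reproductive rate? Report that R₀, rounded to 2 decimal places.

Strategy I: R₀ = 0.57×0 + 0.45×0 + 0.27×20 + 0.13×7 = 6.3100
Strategy II: R₀ = 0.57×0 + 0.44×16 + 0.28×14 + 0.16×28 = 15.4400
Strategy III: R₀ = 0.69×0 + 0.46×27 + 0.35×4 + 0.20×7 = 15.2200
Highest R₀: strategy II with 15.4400.

15.44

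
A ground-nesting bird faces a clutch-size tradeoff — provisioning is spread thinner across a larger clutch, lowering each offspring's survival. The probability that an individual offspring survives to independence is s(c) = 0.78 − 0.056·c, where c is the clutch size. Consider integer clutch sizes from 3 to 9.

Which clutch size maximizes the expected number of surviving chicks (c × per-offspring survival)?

Expected surviving chicks = c × s(c):
  c=3: 3 × 0.612 = 1.836
  c=4: 4 × 0.556 = 2.224
  c=5: 5 × 0.500 = 2.500
  c=6: 6 × 0.444 = 2.664
  c=7: 7 × 0.388 = 2.716
  c=8: 8 × 0.332 = 2.656
  c=9: 9 × 0.276 = 2.484
Maximum at c = 7 (2.716 surviving chicks).

7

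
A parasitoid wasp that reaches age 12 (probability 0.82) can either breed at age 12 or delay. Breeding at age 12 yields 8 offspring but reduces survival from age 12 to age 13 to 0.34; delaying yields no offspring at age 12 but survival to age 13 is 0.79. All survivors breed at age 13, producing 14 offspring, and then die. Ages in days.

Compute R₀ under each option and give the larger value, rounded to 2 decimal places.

10.46

breed at age 12: R₀ = 0.82 × (8 + 0.34 × 14) = 0.82 × 12.7600 = 10.4632
delay to age 13: R₀ = 0.82 × (0.79 × 14) = 0.82 × 11.0600 = 9.0692
Higher: breed at age 12 (10.4632).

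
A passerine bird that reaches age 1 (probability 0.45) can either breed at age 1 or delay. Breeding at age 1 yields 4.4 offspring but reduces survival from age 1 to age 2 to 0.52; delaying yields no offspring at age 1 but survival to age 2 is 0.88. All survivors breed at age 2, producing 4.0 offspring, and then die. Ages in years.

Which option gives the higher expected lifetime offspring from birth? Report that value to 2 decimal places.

2.92

breed at age 1: R₀ = 0.45 × (4.4 + 0.52 × 4.0) = 0.45 × 6.4800 = 2.9160
delay to age 2: R₀ = 0.45 × (0.88 × 4.0) = 0.45 × 3.5200 = 1.5840
Higher: breed at age 1 (2.9160).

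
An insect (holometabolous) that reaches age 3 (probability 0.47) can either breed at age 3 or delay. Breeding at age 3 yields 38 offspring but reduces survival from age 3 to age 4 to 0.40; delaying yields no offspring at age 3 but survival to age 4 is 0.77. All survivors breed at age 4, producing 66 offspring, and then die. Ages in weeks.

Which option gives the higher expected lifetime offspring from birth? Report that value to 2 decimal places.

30.27

breed at age 3: R₀ = 0.47 × (38 + 0.40 × 66) = 0.47 × 64.4000 = 30.2680
delay to age 4: R₀ = 0.47 × (0.77 × 66) = 0.47 × 50.8200 = 23.8854
Higher: breed at age 3 (30.2680).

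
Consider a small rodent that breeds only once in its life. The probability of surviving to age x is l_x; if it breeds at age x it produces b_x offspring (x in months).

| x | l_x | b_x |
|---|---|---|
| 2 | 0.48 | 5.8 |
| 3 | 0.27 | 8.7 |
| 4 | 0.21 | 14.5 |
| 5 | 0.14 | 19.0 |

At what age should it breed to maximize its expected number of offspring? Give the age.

Expected offspring if breeding at age x = l_x × b_x:
  age 2: 0.48 × 5.8 = 2.784
  age 3: 0.27 × 8.7 = 2.349
  age 4: 0.21 × 14.5 = 3.045
  age 5: 0.14 × 19.0 = 2.660
Maximum at age 4 (3.045).

4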